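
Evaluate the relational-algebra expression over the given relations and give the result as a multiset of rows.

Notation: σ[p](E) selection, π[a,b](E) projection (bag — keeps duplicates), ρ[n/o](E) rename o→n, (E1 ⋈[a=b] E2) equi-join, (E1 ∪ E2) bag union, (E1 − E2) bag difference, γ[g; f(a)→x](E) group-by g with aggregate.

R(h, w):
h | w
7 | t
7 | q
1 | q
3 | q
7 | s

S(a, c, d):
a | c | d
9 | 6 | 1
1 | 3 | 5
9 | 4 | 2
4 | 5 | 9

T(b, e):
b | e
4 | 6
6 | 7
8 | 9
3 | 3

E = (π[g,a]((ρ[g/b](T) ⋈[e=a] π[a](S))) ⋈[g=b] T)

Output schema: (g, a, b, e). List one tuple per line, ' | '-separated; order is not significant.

Stepwise |·|:
  T → 4
  ρ[g/b](T) → 4
  S → 4
  π[a](S) → 4
  (ρ[g/b](T) ⋈[e=a] π[a](S)) → 2
  π[g,a]((ρ[g/b](T) ⋈[e=a] π[a](S))) → 2
  T → 4
  (π[g,a]((ρ[g/b](T) ⋈[e=a] π[a](S))) ⋈[g=b] T) → 2

== RESULT ==
g | a | b | e
8 | 9 | 8 | 9
8 | 9 | 8 | 9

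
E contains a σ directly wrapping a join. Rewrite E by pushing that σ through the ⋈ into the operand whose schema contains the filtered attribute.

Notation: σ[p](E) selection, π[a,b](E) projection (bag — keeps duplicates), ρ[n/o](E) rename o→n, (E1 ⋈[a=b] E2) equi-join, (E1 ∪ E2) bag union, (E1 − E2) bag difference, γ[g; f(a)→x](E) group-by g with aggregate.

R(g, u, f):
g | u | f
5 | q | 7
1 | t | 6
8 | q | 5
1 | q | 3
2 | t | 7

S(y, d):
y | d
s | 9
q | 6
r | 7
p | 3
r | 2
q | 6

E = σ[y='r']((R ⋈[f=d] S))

σ filters on y, owned by the right side.
E' = (R ⋈[f=d] σ[y='r'](S))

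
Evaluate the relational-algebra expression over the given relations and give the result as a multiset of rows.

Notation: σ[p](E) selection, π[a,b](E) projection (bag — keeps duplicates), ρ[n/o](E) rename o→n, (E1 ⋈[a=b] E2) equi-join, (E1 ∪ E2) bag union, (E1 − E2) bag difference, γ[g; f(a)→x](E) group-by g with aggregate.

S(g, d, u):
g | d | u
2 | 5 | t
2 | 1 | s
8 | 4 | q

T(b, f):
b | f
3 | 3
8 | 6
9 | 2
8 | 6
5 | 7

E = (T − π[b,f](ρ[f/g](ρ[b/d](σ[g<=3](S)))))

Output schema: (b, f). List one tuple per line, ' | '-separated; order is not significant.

Stepwise |·|:
  T → 5
  S → 3
  σ[g<=3](S) → 2
  ρ[b/d](σ[g<=3](S)) → 2
  ρ[f/g](ρ[b/d](σ[g<=3](S))) → 2
  π[b,f](ρ[f/g](ρ[b/d](σ[g<=3](S)))) → 2
  (T − π[b,f](ρ[f/g](ρ[b/d](σ[g<=3](S))))) → 5

== RESULT ==
b | f
3 | 3
5 | 7
8 | 6
8 | 6
9 | 2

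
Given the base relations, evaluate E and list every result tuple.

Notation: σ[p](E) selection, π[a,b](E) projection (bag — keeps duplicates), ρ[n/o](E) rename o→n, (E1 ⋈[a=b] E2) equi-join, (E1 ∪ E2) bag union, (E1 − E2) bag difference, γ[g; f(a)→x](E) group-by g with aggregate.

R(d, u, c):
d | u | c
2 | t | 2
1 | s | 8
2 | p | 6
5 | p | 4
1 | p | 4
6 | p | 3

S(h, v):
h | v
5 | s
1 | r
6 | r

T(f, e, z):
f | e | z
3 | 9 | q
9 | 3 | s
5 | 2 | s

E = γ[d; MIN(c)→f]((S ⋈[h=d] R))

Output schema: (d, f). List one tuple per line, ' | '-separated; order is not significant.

Row counts bottom-up:
  S → 3
  R → 6
  (S ⋈[h=d] R) → 4
  γ[d; MIN(c)→f]((S ⋈[h=d] R)) → 3

== RESULT ==
d | f
1 | 4
5 | 4
6 | 3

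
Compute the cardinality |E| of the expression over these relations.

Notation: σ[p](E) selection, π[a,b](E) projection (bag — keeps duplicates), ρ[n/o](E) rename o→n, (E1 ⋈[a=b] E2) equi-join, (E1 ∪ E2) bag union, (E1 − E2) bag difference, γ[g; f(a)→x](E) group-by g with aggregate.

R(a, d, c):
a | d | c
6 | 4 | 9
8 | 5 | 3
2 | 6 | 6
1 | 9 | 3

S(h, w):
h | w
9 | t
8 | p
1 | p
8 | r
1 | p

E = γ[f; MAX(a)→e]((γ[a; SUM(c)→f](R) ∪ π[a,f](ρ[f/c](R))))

Stepwise |·|:
  R → 4
  γ[a; SUM(c)→f](R) → 4
  R → 4
  ρ[f/c](R) → 4
  π[a,f](ρ[f/c](R)) → 4
  (γ[a; SUM(c)→f](R) ∪ π[a,f](ρ[f/c](R))) → 8
  γ[f; MAX(a)→e]((γ[a; SUM(c)→f](R) ∪ π[a,f](ρ[f/c](R)))) → 3

|E| = 3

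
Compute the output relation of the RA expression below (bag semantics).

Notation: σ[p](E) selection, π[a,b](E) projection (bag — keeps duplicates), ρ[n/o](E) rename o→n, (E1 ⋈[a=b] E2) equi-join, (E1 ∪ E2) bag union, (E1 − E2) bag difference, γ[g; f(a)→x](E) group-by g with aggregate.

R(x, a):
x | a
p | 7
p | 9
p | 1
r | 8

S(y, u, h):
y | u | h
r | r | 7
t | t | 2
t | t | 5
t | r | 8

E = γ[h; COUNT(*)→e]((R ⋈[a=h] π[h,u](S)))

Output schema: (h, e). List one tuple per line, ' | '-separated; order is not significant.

Subexpression sizes:
  R → 4
  S → 4
  π[h,u](S) → 4
  (R ⋈[a=h] π[h,u](S)) → 2
  γ[h; COUNT(*)→e]((R ⋈[a=h] π[h,u](S))) → 2

== RESULT ==
h | e
7 | 1
8 | 1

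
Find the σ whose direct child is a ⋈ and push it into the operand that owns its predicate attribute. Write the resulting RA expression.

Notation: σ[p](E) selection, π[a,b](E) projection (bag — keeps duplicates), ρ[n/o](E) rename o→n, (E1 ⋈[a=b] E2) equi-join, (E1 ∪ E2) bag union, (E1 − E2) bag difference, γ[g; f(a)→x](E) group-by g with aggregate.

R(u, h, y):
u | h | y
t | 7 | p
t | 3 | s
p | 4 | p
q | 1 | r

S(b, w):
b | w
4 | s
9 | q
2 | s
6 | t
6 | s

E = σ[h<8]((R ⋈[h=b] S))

σ filters on h, owned by the left side.
E' = (σ[h<8](R) ⋈[h=b] S)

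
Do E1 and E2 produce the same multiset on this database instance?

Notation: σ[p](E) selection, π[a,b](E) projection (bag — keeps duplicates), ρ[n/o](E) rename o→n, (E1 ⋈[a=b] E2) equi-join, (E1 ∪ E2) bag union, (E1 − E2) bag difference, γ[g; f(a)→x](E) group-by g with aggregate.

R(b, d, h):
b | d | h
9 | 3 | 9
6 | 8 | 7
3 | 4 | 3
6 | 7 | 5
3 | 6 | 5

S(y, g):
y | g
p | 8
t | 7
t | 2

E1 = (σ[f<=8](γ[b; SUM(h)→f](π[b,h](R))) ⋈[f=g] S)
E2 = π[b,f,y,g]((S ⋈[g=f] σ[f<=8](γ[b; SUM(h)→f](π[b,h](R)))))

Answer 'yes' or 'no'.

E1 per-node cardinality:
  R → 5
  π[b,h](R) → 5
  γ[b; SUM(h)→f](π[b,h](R)) → 3
  σ[f<=8](γ[b; SUM(h)→f](π[b,h](R))) → 1
  S → 3
  (σ[f<=8](γ[b; SUM(h)→f](π[b,h](R))) ⋈[f=g] S) → 1
E2 per-node cardinality:
  S → 3
  R → 5
  π[b,h](R) → 5
  γ[b; SUM(h)→f](π[b,h](R)) → 3
  σ[f<=8](γ[b; SUM(h)→f](π[b,h](R))) → 1
  (S ⋈[g=f] σ[f<=8](γ[b; SUM(h)→f](π[b,h](R)))) → 1
  π[b,f,y,g]((S ⋈[g=f] σ[f<=8](γ[b; SUM(h)→f](π[b,h](R))))) → 1

E1 and E2 produce the same multiset:
b | f | y | g
3 | 8 | p | 8

yes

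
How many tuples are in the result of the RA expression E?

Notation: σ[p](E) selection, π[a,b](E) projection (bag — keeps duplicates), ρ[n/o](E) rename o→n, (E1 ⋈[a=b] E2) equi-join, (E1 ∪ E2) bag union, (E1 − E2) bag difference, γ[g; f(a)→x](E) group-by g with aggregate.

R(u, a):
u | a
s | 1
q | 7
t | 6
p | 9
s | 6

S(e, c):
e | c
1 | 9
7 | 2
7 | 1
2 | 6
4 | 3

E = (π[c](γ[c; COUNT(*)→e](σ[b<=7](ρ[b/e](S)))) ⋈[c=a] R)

Subexpression sizes:
  S → 5
  ρ[b/e](S) → 5
  σ[b<=7](ρ[b/e](S)) → 5
  γ[c; COUNT(*)→e](σ[b<=7](ρ[b/e](S))) → 5
  π[c](γ[c; COUNT(*)→e](σ[b<=7](ρ[b/e](S)))) → 5
  R → 5
  (π[c](γ[c; COUNT(*)→e](σ[b<=7](ρ[b/e](S)))) ⋈[c=a] R) → 4

|E| = 4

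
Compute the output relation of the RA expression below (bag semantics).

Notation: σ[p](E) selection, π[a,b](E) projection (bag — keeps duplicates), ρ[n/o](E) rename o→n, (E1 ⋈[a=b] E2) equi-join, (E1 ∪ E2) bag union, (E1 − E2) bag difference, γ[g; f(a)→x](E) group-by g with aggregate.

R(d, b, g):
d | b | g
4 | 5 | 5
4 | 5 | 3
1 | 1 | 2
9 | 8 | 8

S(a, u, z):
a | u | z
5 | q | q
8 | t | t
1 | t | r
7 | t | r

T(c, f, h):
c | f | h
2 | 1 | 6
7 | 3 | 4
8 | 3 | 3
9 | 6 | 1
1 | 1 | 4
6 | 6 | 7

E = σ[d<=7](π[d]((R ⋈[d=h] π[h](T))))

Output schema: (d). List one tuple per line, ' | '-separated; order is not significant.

Per-node cardinality:
  R → 4
  T → 6
  π[h](T) → 6
  (R ⋈[d=h] π[h](T)) → 5
  π[d]((R ⋈[d=h] π[h](T))) → 5
  σ[d<=7](π[d]((R ⋈[d=h] π[h](T)))) → 5

== RESULT ==
d
1
4
4
4
4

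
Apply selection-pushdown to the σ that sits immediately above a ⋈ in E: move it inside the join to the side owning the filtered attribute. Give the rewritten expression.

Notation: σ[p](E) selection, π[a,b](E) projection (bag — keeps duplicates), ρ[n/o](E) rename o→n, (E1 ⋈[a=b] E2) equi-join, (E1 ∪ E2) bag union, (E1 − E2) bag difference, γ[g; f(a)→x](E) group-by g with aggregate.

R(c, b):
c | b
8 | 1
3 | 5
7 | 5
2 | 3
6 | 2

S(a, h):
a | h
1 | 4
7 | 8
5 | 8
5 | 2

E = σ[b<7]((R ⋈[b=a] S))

σ filters on b, owned by the left side.
E' = (σ[b<7](R) ⋈[b=a] S)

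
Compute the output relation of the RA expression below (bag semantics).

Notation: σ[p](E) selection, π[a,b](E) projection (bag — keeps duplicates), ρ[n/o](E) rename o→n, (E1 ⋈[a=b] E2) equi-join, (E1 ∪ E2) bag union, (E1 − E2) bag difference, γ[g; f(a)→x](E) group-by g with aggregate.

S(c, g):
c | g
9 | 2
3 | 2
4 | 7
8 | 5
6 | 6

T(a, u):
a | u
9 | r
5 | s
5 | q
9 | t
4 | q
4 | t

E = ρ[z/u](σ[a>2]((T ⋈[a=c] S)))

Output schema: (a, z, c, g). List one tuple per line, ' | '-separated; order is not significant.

Row counts bottom-up:
  T → 6
  S → 5
  (T ⋈[a=c] S) → 4
  σ[a>2]((T ⋈[a=c] S)) → 4
  ρ[z/u](σ[a>2]((T ⋈[a=c] S))) → 4

== RESULT ==
a | z | c | g
4 | q | 4 | 7
4 | t | 4 | 7
9 | r | 9 | 2
9 | t | 9 | 2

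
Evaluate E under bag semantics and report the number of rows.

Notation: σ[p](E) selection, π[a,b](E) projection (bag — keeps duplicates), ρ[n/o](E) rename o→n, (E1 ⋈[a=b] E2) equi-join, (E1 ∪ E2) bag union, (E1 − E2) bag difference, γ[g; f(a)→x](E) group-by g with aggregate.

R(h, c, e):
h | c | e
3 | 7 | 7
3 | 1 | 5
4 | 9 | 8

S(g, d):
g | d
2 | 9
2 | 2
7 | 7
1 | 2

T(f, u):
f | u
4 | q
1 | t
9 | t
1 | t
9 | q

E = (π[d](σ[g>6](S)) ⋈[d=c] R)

Per-node cardinality:
  S → 4
  σ[g>6](S) → 1
  π[d](σ[g>6](S)) → 1
  R → 3
  (π[d](σ[g>6](S)) ⋈[d=c] R) → 1

|E| = 1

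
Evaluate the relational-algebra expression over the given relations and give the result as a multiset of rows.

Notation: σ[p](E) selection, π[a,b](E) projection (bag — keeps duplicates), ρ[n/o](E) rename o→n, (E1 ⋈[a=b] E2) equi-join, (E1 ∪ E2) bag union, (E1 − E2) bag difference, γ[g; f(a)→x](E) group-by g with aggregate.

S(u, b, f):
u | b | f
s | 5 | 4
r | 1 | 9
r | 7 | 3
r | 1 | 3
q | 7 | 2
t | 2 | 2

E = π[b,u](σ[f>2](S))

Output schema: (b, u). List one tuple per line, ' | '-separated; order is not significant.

Row counts bottom-up:
  S → 6
  σ[f>2](S) → 4
  π[b,u](σ[f>2](S)) → 4

== RESULT ==
b | u
1 | r
1 | r
5 | s
7 | r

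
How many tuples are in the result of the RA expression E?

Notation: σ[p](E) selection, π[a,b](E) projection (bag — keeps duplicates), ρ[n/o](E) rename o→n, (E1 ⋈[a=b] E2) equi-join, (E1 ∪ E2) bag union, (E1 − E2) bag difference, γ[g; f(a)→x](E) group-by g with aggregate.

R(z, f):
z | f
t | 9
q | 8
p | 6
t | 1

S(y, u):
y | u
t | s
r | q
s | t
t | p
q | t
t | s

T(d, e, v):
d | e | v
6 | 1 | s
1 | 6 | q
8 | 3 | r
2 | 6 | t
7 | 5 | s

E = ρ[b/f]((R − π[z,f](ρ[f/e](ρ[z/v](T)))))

Stepwise |·|:
  R → 4
  T → 5
  ρ[z/v](T) → 5
  ρ[f/e](ρ[z/v](T)) → 5
  π[z,f](ρ[f/e](ρ[z/v](T))) → 5
  (R − π[z,f](ρ[f/e](ρ[z/v](T)))) → 4
  ρ[b/f]((R − π[z,f](ρ[f/e](ρ[z/v](T))))) → 4

|E| = 4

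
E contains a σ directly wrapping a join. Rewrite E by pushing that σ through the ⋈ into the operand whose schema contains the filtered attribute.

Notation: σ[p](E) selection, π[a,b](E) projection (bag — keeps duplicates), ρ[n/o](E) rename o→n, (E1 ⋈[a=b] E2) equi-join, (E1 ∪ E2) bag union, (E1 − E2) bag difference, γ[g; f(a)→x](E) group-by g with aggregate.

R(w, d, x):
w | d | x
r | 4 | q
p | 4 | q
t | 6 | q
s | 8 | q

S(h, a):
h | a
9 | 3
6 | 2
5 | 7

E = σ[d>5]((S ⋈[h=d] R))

σ filters on d, owned by the right side.
E' = (S ⋈[h=d] σ[d>5](R))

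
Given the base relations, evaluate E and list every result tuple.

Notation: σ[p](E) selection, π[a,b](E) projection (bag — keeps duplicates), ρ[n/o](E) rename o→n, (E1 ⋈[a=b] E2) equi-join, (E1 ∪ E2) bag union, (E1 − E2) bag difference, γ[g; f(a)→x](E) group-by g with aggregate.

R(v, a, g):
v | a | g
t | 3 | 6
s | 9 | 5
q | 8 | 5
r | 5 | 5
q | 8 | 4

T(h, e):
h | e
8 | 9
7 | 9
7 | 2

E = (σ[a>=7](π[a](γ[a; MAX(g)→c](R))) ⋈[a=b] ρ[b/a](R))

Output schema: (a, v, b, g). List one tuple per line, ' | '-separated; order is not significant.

Subexpression sizes:
  R → 5
  γ[a; MAX(g)→c](R) → 4
  π[a](γ[a; MAX(g)→c](R)) → 4
  σ[a>=7](π[a](γ[a; MAX(g)→c](R))) → 2
  R → 5
  ρ[b/a](R) → 5
  (σ[a>=7](π[a](γ[a; MAX(g)→c](R))) ⋈[a=b] ρ[b/a](R)) → 3

== RESULT ==
a | v | b | g
8 | q | 8 | 4
8 | q | 8 | 5
9 | s | 9 | 5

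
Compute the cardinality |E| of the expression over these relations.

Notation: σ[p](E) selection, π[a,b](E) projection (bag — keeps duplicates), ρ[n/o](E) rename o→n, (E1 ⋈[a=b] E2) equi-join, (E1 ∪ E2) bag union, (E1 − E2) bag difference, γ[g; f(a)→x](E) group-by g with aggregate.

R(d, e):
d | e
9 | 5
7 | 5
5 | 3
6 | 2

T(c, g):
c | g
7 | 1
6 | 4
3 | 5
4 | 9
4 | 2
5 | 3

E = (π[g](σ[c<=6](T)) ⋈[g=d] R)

Row counts bottom-up:
  T → 6
  σ[c<=6](T) → 5
  π[g](σ[c<=6](T)) → 5
  R → 4
  (π[g](σ[c<=6](T)) ⋈[g=d] R) → 2

|E| = 2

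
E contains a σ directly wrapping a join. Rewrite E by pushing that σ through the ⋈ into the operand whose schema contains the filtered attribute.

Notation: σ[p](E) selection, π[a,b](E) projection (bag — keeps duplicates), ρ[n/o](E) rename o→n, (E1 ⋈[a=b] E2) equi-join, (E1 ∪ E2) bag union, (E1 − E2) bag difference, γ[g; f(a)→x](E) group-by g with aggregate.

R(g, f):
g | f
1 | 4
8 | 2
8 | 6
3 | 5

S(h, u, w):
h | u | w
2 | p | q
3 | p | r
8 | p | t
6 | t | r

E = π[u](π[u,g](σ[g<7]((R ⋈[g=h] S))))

σ filters on g, owned by the left side.
E' = π[u](π[u,g]((σ[g<7](R) ⋈[g=h] S)))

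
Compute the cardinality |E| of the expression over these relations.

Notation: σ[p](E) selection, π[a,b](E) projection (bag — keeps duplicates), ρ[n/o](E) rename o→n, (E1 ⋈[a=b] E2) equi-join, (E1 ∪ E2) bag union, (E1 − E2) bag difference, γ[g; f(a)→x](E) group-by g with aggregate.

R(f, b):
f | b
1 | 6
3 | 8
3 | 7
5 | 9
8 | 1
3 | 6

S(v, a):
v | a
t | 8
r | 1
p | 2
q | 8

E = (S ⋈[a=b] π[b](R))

Stepwise |·|:
  S → 4
  R → 6
  π[b](R) → 6
  (S ⋈[a=b] π[b](R)) → 3

|E| = 3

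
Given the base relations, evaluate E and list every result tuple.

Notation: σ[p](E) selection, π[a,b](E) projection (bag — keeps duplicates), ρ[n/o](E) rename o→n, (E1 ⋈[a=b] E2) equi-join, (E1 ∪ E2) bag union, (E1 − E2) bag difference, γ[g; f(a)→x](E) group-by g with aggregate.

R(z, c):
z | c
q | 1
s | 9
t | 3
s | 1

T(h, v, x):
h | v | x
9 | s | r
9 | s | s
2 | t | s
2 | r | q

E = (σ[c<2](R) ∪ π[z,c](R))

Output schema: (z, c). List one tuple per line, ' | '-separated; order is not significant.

Subexpression sizes:
  R → 4
  σ[c<2](R) → 2
  R → 4
  π[z,c](R) → 4
  (σ[c<2](R) ∪ π[z,c](R)) → 6

== RESULT ==
z | c
q | 1
q | 1
s | 1
s | 1
s | 9
t | 3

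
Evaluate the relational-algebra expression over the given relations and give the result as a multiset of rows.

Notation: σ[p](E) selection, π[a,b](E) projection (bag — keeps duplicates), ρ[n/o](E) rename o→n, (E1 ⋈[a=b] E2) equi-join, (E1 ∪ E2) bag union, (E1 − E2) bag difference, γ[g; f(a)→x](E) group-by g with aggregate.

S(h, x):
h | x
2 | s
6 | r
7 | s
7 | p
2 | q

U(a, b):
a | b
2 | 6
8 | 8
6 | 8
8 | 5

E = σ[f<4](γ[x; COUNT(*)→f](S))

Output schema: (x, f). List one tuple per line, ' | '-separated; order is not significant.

Per-node cardinality:
  S → 5
  γ[x; COUNT(*)→f](S) → 4
  σ[f<4](γ[x; COUNT(*)→f](S)) → 4

== RESULT ==
x | f
p | 1
q | 1
r | 1
s | 2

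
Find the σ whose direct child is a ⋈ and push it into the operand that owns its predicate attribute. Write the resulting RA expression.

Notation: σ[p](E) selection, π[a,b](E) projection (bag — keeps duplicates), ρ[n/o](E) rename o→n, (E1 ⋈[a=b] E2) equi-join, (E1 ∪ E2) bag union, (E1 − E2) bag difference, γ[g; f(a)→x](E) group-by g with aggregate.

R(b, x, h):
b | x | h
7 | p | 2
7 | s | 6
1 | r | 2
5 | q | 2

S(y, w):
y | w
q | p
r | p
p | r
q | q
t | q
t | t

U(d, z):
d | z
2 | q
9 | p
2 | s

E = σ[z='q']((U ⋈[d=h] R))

σ filters on z, owned by the left side.
E' = (σ[z='q'](U) ⋈[d=h] R)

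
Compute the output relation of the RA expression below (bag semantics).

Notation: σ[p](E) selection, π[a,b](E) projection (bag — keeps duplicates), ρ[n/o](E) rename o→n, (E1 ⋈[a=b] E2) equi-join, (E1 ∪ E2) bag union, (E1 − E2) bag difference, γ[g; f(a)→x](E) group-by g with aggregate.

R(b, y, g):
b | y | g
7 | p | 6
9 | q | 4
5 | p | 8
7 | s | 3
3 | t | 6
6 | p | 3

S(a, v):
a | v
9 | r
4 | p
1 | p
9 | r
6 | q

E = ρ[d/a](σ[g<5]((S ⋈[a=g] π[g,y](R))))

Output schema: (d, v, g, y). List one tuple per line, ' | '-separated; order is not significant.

Per-node cardinality:
  S → 5
  R → 6
  π[g,y](R) → 6
  (S ⋈[a=g] π[g,y](R)) → 3
  σ[g<5]((S ⋈[a=g] π[g,y](R))) → 1
  ρ[d/a](σ[g<5]((S ⋈[a=g] π[g,y](R)))) → 1

== RESULT ==
d | v | g | y
4 | p | 4 | q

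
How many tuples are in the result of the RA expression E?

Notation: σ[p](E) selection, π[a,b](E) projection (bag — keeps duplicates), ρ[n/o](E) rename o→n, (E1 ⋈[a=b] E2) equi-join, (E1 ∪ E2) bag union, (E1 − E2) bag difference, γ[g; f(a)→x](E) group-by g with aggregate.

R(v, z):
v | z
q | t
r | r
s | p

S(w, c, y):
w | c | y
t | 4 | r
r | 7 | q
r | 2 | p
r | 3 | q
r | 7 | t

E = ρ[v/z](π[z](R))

Stepwise |·|:
  R → 3
  π[z](R) → 3
  ρ[v/z](π[z](R)) → 3

|E| = 3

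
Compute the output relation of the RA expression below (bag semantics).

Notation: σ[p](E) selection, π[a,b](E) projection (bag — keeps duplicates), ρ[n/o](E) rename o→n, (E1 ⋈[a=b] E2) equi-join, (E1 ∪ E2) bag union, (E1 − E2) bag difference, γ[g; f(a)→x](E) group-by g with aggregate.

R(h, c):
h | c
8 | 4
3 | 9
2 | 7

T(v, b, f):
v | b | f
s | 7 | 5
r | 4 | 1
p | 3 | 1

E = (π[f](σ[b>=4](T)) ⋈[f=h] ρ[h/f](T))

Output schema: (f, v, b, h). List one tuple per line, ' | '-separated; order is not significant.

Subexpression sizes:
  T → 3
  σ[b>=4](T) → 2
  π[f](σ[b>=4](T)) → 2
  T → 3
  ρ[h/f](T) → 3
  (π[f](σ[b>=4](T)) ⋈[f=h] ρ[h/f](T)) → 3

== RESULT ==
f | v | b | h
1 | p | 3 | 1
1 | r | 4 | 1
5 | s | 7 | 5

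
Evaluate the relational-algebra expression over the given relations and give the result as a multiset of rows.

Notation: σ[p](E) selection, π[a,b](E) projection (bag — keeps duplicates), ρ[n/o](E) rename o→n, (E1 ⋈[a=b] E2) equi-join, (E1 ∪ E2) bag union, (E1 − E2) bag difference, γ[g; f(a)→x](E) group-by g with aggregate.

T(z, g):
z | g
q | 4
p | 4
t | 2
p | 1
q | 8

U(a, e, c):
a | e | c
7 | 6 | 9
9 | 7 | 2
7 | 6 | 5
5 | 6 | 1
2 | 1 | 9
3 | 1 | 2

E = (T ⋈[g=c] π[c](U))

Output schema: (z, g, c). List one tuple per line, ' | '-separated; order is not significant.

Per-node cardinality:
  T → 5
  U → 6
  π[c](U) → 6
  (T ⋈[g=c] π[c](U)) → 3

== RESULT ==
z | g | c
p | 1 | 1
t | 2 | 2
t | 2 | 2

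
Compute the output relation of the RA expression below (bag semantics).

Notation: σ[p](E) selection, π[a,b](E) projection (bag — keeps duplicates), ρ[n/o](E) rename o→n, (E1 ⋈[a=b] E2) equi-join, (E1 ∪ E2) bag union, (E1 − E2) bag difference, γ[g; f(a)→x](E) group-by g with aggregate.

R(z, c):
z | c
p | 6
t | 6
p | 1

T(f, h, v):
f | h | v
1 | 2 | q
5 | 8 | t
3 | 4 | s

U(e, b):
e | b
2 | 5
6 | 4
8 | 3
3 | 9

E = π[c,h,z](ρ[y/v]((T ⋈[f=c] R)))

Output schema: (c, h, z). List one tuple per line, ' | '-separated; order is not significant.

Stepwise |·|:
  T → 3
  R → 3
  (T ⋈[f=c] R) → 1
  ρ[y/v]((T ⋈[f=c] R)) → 1
  π[c,h,z](ρ[y/v]((T ⋈[f=c] R))) → 1

== RESULT ==
c | h | z
1 | 2 | p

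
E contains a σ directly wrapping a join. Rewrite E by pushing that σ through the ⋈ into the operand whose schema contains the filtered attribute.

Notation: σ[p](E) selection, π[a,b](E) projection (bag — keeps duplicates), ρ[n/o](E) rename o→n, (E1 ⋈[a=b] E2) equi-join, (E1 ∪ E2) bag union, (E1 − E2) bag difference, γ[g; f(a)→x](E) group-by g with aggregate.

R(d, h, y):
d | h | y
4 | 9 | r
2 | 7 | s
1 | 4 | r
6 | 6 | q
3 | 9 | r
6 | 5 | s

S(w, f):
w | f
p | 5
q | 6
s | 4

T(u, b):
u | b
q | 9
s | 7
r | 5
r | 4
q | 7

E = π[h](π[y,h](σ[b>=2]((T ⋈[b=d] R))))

σ filters on b, owned by the left side.
E' = π[h](π[y,h]((σ[b>=2](T) ⋈[b=d] R)))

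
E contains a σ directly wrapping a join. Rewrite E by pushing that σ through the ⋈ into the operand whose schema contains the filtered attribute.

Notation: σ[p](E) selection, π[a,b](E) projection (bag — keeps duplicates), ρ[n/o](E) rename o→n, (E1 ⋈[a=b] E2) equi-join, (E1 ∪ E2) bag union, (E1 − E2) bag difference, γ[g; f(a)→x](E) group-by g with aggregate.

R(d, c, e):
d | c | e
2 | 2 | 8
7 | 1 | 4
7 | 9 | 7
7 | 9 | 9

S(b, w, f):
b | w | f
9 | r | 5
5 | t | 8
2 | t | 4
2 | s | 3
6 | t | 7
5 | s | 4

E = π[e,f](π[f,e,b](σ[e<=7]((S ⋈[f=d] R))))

σ filters on e, owned by the right side.
E' = π[e,f](π[f,e,b]((S ⋈[f=d] σ[e<=7](R))))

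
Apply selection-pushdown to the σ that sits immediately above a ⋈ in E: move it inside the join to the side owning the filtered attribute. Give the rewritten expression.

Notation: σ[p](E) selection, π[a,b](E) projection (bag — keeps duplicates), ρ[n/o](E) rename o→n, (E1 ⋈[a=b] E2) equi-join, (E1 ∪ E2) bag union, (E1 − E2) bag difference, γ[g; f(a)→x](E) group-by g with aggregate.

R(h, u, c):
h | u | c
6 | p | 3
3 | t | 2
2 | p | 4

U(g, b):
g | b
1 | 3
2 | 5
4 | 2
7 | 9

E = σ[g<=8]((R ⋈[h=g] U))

σ filters on g, owned by the right side.
E' = (R ⋈[h=g] σ[g<=8](U))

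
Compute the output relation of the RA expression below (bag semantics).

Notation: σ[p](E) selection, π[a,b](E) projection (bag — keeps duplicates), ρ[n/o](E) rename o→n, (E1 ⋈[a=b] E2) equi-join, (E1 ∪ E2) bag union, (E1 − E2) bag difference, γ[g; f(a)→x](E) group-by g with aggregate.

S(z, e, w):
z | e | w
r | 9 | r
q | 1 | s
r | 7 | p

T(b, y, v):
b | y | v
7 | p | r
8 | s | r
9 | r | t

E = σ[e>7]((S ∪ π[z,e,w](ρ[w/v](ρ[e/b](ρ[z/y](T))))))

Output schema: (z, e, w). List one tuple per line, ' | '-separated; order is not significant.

Row counts bottom-up:
  S → 3
  T → 3
  ρ[z/y](T) → 3
  ρ[e/b](ρ[z/y](T)) → 3
  ρ[w/v](ρ[e/b](ρ[z/y](T))) → 3
  π[z,e,w](ρ[w/v](ρ[e/b](ρ[z/y](T)))) → 3
  (S ∪ π[z,e,w](ρ[w/v](ρ[e/b](ρ[z/y](T))))) → 6
  σ[e>7]((S ∪ π[z,e,w](ρ[w/v](ρ[e/b](ρ[z/y](T)))))) → 3

== RESULT ==
z | e | w
r | 9 | r
r | 9 | t
s | 8 | r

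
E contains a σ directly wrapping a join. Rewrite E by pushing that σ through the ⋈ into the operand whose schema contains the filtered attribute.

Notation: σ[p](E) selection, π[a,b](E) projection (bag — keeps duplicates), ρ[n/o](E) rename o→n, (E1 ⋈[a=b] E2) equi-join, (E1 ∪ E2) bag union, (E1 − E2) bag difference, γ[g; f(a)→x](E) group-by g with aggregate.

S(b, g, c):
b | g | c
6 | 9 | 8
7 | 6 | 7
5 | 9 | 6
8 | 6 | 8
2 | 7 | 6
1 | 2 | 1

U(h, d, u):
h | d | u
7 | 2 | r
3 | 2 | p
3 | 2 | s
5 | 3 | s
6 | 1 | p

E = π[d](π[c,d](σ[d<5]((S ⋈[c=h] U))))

σ filters on d, owned by the right side.
E' = π[d](π[c,d]((S ⋈[c=h] σ[d<5](U))))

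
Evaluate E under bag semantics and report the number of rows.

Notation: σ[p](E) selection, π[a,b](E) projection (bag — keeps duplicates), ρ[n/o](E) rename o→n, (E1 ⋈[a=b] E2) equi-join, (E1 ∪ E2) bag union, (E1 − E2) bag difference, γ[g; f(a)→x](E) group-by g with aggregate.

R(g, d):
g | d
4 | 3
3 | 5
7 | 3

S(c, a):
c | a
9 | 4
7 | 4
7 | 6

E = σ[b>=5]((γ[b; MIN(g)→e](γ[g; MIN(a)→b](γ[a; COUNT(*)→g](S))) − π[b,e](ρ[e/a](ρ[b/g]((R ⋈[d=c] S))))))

Per-node cardinality:
  S → 3
  γ[a; COUNT(*)→g](S) → 2
  γ[g; MIN(a)→b](γ[a; COUNT(*)→g](S)) → 2
  γ[b; MIN(g)→e](γ[g; MIN(a)→b](γ[a; COUNT(*)→g](S))) → 2
  R → 3
  S → 3
  (R ⋈[d=c] S) → 0
  ρ[b/g]((R ⋈[d=c] S)) → 0
  ρ[e/a](ρ[b/g]((R ⋈[d=c] S))) → 0
  π[b,e](ρ[e/a](ρ[b/g]((R ⋈[d=c] S)))) → 0
  (γ[b; MIN(g)→e](γ[g; MIN(a)→b](γ[a; COUNT(*)→g](S))) − π[b,e](ρ[e/a](ρ[b/g]((R ⋈[d=c] S))))) → 2
  σ[b>=5]((γ[b; MIN(g)→e](γ[g; MIN(a)→b](γ[a; COUNT(*)→g](S))) − π[b,e](ρ[e/a](ρ[b/g]((R ⋈[d=c] S)))))) → 1

|E| = 1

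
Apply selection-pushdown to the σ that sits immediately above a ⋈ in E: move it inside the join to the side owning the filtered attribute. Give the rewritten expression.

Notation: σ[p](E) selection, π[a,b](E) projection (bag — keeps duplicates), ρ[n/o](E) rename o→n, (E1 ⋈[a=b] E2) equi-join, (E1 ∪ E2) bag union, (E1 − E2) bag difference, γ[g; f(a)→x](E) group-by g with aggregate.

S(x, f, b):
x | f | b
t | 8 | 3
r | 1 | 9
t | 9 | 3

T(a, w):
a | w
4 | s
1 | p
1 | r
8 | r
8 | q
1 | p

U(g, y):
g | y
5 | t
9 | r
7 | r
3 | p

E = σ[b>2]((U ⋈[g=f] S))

σ filters on b, owned by the right side.
E' = (U ⋈[g=f] σ[b>2](S))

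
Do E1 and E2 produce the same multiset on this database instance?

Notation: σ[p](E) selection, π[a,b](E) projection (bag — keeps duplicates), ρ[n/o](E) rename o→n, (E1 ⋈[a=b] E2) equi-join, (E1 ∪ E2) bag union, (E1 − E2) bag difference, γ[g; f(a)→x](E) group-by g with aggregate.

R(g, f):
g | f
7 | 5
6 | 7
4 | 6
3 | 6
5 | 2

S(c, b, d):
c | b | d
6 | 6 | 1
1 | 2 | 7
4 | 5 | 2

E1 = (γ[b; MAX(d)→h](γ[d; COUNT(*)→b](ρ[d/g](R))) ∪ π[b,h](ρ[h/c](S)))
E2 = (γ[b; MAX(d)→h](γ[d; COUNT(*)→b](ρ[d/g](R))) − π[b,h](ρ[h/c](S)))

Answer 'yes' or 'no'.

E1 subexpression sizes:
  R → 5
  ρ[d/g](R) → 5
  γ[d; COUNT(*)→b](ρ[d/g](R)) → 5
  γ[b; MAX(d)→h](γ[d; COUNT(*)→b](ρ[d/g](R))) → 1
  S → 3
  ρ[h/c](S) → 3
  π[b,h](ρ[h/c](S)) → 3
  (γ[b; MAX(d)→h](γ[d; COUNT(*)→b](ρ[d/g](R))) ∪ π[b,h](ρ[h/c](S))) → 4
E2 subexpression sizes:
  R → 5
  ρ[d/g](R) → 5
  γ[d; COUNT(*)→b](ρ[d/g](R)) → 5
  γ[b; MAX(d)→h](γ[d; COUNT(*)→b](ρ[d/g](R))) → 1
  S → 3
  ρ[h/c](S) → 3
  π[b,h](ρ[h/c](S)) → 3
  (γ[b; MAX(d)→h](γ[d; COUNT(*)→b](ρ[d/g](R))) − π[b,h](ρ[h/c](S))) → 1

E1 result:
b | h
1 | 7
2 | 1
5 | 4
6 | 6
E2 result:
b | h
1 | 7
Witness: (2, 1) appears 1× in E1 but 0× in E2.

no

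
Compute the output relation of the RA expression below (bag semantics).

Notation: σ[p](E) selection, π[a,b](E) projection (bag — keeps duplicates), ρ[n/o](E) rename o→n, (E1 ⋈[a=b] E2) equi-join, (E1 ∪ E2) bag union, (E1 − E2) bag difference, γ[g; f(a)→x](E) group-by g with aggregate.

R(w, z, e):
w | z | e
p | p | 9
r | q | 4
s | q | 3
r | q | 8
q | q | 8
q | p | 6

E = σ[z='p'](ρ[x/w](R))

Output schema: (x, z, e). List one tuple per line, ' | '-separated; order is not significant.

Per-node cardinality:
  R → 6
  ρ[x/w](R) → 6
  σ[z='p'](ρ[x/w](R)) → 2

== RESULT ==
x | z | e
p | p | 9
q | p | 6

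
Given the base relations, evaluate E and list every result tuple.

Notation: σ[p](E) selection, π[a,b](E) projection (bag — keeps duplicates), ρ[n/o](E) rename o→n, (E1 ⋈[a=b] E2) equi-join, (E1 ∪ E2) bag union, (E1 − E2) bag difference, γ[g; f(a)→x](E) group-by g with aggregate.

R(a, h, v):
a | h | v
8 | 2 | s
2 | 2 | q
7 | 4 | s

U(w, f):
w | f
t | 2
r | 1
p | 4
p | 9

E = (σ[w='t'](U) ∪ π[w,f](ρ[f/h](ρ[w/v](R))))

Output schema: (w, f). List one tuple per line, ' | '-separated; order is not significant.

Per-node cardinality:
  U → 4
  σ[w='t'](U) → 1
  R → 3
  ρ[w/v](R) → 3
  ρ[f/h](ρ[w/v](R)) → 3
  π[w,f](ρ[f/h](ρ[w/v](R))) → 3
  (σ[w='t'](U) ∪ π[w,f](ρ[f/h](ρ[w/v](R)))) → 4

== RESULT ==
w | f
q | 2
s | 2
s | 4
t | 2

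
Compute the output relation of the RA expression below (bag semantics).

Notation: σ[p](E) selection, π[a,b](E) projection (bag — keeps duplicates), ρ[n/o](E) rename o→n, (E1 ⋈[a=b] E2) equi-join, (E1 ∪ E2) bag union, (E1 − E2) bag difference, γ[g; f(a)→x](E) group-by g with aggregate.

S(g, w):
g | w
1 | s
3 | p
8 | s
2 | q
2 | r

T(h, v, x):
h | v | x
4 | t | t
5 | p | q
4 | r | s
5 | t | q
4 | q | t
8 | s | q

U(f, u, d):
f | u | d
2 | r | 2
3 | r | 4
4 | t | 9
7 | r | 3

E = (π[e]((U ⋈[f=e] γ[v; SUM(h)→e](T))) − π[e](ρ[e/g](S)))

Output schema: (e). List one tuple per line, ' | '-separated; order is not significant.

Subexpression sizes:
  U → 4
  T → 6
  γ[v; SUM(h)→e](T) → 5
  (U ⋈[f=e] γ[v; SUM(h)→e](T)) → 2
  π[e]((U ⋈[f=e] γ[v; SUM(h)→e](T))) → 2
  S → 5
  ρ[e/g](S) → 5
  π[e](ρ[e/g](S)) → 5
  (π[e]((U ⋈[f=e] γ[v; SUM(h)→e](T))) − π[e](ρ[e/g](S))) → 2

== RESULT ==
e
4
4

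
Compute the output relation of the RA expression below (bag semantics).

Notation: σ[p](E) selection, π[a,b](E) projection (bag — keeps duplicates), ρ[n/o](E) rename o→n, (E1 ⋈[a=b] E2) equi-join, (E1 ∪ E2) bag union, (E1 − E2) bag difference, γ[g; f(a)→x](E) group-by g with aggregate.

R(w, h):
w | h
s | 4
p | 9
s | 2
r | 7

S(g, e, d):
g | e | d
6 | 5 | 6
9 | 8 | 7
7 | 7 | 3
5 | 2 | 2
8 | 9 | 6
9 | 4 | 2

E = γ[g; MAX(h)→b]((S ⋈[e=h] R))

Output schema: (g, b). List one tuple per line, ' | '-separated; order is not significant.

Per-node cardinality:
  S → 6
  R → 4
  (S ⋈[e=h] R) → 4
  γ[g; MAX(h)→b]((S ⋈[e=h] R)) → 4

== RESULT ==
g | b
5 | 2
7 | 7
8 | 9
9 | 4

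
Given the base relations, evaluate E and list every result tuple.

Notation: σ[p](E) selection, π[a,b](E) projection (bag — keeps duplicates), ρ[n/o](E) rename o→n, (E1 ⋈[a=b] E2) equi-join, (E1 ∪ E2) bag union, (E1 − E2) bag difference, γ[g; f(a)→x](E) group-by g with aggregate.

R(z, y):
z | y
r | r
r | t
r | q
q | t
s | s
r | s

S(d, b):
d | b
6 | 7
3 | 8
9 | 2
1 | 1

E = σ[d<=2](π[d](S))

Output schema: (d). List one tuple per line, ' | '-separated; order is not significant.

Per-node cardinality:
  S → 4
  π[d](S) → 4
  σ[d<=2](π[d](S)) → 1

== RESULT ==
d
1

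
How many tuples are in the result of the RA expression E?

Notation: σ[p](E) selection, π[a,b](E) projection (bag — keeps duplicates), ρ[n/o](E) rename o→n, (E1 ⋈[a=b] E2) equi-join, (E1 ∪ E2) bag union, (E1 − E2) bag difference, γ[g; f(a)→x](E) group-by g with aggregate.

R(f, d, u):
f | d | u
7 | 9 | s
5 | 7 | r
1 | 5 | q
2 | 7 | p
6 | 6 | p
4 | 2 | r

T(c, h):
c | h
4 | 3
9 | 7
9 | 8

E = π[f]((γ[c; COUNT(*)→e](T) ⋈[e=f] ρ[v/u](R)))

Subexpression sizes:
  T → 3
  γ[c; COUNT(*)→e](T) → 2
  R → 6
  ρ[v/u](R) → 6
  (γ[c; COUNT(*)→e](T) ⋈[e=f] ρ[v/u](R)) → 2
  π[f]((γ[c; COUNT(*)→e](T) ⋈[e=f] ρ[v/u](R))) → 2

|E| = 2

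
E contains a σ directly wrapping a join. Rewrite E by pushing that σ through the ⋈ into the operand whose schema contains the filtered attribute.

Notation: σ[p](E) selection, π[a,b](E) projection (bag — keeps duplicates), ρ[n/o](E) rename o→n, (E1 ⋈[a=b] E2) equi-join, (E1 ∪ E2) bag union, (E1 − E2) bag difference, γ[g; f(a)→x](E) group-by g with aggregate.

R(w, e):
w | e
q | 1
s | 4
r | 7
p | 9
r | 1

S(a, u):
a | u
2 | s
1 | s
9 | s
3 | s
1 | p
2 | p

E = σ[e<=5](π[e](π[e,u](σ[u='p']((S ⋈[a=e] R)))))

σ filters on u, owned by the left side.
E' = σ[e<=5](π[e](π[e,u]((σ[u='p'](S) ⋈[a=e] R))))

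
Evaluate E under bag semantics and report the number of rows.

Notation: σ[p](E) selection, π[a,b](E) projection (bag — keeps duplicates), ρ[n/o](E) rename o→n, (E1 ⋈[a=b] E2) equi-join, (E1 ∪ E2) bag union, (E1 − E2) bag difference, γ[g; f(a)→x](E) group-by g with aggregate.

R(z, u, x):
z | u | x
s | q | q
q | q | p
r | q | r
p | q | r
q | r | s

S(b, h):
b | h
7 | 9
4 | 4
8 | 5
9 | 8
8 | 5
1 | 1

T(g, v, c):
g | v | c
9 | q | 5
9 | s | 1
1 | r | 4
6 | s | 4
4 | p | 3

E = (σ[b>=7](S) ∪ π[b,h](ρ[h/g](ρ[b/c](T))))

Subexpression sizes:
  S → 6
  σ[b>=7](S) → 4
  T → 5
  ρ[b/c](T) → 5
  ρ[h/g](ρ[b/c](T)) → 5
  π[b,h](ρ[h/g](ρ[b/c](T))) → 5
  (σ[b>=7](S) ∪ π[b,h](ρ[h/g](ρ[b/c](T)))) → 9

|E| = 9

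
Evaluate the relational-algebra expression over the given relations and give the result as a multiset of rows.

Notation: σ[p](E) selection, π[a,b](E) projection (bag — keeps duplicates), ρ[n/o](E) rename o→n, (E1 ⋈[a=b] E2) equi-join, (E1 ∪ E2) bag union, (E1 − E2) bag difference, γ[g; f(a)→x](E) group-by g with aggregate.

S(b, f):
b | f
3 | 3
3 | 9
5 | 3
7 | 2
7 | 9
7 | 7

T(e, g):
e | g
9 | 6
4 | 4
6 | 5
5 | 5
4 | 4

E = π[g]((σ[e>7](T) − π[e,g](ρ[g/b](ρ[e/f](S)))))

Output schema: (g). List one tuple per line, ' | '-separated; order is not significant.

Per-node cardinality:
  T → 5
  σ[e>7](T) → 1
  S → 6
  ρ[e/f](S) → 6
  ρ[g/b](ρ[e/f](S)) → 6
  π[e,g](ρ[g/b](ρ[e/f](S))) → 6
  (σ[e>7](T) − π[e,g](ρ[g/b](ρ[e/f](S)))) → 1
  π[g]((σ[e>7](T) − π[e,g](ρ[g/b](ρ[e/f](S))))) → 1

== RESULT ==
g
6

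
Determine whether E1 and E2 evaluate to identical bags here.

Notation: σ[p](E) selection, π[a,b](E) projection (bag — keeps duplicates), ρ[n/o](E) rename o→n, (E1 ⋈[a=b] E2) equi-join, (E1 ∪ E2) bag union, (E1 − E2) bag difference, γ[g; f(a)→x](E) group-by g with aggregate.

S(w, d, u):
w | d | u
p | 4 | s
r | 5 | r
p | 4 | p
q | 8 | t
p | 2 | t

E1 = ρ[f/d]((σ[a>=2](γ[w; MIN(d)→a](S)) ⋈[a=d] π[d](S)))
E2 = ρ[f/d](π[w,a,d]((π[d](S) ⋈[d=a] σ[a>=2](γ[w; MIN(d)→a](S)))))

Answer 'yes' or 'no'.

E1 stepwise |·|:
  S → 5
  γ[w; MIN(d)→a](S) → 3
  σ[a>=2](γ[w; MIN(d)→a](S)) → 3
  S → 5
  π[d](S) → 5
  (σ[a>=2](γ[w; MIN(d)→a](S)) ⋈[a=d] π[d](S)) → 3
  ρ[f/d]((σ[a>=2](γ[w; MIN(d)→a](S)) ⋈[a=d] π[d](S))) → 3
E2 stepwise |·|:
  S → 5
  π[d](S) → 5
  S → 5
  γ[w; MIN(d)→a](S) → 3
  σ[a>=2](γ[w; MIN(d)→a](S)) → 3
  (π[d](S) ⋈[d=a] σ[a>=2](γ[w; MIN(d)→a](S))) → 3
  π[w,a,d]((π[d](S) ⋈[d=a] σ[a>=2](γ[w; MIN(d)→a](S)))) → 3
  ρ[f/d](π[w,a,d]((π[d](S) ⋈[d=a] σ[a>=2](γ[w; MIN(d)→a](S))))) → 3

E1 and E2 produce the same multiset:
w | a | f
p | 2 | 2
q | 8 | 8
r | 5 | 5

yes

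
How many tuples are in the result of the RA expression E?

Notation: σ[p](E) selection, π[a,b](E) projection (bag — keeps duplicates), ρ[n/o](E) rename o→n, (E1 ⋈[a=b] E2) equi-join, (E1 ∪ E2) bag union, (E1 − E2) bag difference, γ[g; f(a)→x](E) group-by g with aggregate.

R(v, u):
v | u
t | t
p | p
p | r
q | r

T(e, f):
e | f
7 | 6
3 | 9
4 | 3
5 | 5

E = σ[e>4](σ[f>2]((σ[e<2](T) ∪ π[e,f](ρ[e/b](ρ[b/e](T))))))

Row counts bottom-up:
  T → 4
  σ[e<2](T) → 0
  T → 4
  ρ[b/e](T) → 4
  ρ[e/b](ρ[b/e](T)) → 4
  π[e,f](ρ[e/b](ρ[b/e](T))) → 4
  (σ[e<2](T) ∪ π[e,f](ρ[e/b](ρ[b/e](T)))) → 4
  σ[f>2]((σ[e<2](T) ∪ π[e,f](ρ[e/b](ρ[b/e](T))))) → 4
  σ[e>4](σ[f>2]((σ[e<2](T) ∪ π[e,f](ρ[e/b](ρ[b/e](T)))))) → 2

|E| = 2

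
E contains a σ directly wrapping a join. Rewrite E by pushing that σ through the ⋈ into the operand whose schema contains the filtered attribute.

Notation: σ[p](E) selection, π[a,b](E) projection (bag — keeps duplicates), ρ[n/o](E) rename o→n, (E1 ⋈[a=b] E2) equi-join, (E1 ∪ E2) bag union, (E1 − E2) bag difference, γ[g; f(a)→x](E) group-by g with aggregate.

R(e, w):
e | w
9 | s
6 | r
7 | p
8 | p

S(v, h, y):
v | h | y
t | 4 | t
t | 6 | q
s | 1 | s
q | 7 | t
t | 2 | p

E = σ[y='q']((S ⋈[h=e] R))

σ filters on y, owned by the left side.
E' = (σ[y='q'](S) ⋈[h=e] R)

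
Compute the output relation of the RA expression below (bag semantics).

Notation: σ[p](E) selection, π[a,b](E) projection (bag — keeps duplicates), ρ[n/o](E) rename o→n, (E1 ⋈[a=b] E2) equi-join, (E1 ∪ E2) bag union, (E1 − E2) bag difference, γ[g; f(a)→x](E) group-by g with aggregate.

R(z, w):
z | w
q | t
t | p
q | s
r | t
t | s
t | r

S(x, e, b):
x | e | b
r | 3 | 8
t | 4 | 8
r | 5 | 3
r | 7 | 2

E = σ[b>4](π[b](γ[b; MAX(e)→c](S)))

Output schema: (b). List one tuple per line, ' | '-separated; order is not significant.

Row counts bottom-up:
  S → 4
  γ[b; MAX(e)→c](S) → 3
  π[b](γ[b; MAX(e)→c](S)) → 3
  σ[b>4](π[b](γ[b; MAX(e)→c](S))) → 1

== RESULT ==
b
8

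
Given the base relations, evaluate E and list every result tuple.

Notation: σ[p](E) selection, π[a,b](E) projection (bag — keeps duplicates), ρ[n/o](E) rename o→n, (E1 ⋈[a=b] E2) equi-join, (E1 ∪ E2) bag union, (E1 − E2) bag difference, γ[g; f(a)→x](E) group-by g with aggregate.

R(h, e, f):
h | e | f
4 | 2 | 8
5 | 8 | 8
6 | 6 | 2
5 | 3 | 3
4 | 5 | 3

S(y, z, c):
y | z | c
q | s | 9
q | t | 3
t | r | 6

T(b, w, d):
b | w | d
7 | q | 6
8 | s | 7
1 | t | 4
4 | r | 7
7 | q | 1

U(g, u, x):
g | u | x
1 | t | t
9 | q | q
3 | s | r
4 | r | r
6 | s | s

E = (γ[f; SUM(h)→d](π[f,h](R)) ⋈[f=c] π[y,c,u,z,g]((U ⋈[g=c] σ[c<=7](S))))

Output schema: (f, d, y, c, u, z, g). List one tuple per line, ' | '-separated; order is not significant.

Per-node cardinality:
  R → 5
  π[f,h](R) → 5
  γ[f; SUM(h)→d](π[f,h](R)) → 3
  U → 5
  S → 3
  σ[c<=7](S) → 2
  (U ⋈[g=c] σ[c<=7](S)) → 2
  π[y,c,u,z,g]((U ⋈[g=c] σ[c<=7](S))) → 2
  (γ[f; SUM(h)→d](π[f,h](R)) ⋈[f=c] π[y,c,u,z,g]((U ⋈[g=c] σ[c<=7](S)))) → 1

== RESULT ==
f | d | y | c | u | z | g
3 | 9 | q | 3 | s | t | 3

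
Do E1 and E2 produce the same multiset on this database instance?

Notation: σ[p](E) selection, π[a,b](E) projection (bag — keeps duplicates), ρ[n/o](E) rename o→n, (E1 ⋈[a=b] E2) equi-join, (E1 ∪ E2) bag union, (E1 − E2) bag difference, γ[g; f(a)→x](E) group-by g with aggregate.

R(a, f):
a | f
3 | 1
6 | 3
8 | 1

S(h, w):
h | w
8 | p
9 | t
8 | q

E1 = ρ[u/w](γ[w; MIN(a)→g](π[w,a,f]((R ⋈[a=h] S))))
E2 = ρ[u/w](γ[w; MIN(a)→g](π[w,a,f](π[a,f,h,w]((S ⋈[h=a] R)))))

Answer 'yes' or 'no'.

E1 per-node cardinality:
  R → 3
  S → 3
  (R ⋈[a=h] S) → 2
  π[w,a,f]((R ⋈[a=h] S)) → 2
  γ[w; MIN(a)→g](π[w,a,f]((R ⋈[a=h] S))) → 2
  ρ[u/w](γ[w; MIN(a)→g](π[w,a,f]((R ⋈[a=h] S)))) → 2
E2 per-node cardinality:
  S → 3
  R → 3
  (S ⋈[h=a] R) → 2
  π[a,f,h,w]((S ⋈[h=a] R)) → 2
  π[w,a,f](π[a,f,h,w]((S ⋈[h=a] R))) → 2
  γ[w; MIN(a)→g](π[w,a,f](π[a,f,h,w]((S ⋈[h=a] R)))) → 2
  ρ[u/w](γ[w; MIN(a)→g](π[w,a,f](π[a,f,h,w]((S ⋈[h=a] R))))) → 2

E1 and E2 produce the same multiset:
u | g
p | 8
q | 8

yes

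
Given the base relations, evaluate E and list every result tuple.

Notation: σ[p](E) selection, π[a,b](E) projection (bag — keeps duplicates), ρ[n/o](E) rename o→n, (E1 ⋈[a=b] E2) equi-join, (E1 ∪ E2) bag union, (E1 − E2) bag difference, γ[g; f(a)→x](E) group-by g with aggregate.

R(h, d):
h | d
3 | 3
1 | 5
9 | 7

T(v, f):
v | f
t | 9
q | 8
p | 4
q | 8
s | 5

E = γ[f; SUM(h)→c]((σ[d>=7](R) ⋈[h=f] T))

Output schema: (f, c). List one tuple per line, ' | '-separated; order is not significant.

Subexpression sizes:
  R → 3
  σ[d>=7](R) → 1
  T → 5
  (σ[d>=7](R) ⋈[h=f] T) → 1
  γ[f; SUM(h)→c]((σ[d>=7](R) ⋈[h=f] T)) → 1

== RESULT ==
f | c
9 | 9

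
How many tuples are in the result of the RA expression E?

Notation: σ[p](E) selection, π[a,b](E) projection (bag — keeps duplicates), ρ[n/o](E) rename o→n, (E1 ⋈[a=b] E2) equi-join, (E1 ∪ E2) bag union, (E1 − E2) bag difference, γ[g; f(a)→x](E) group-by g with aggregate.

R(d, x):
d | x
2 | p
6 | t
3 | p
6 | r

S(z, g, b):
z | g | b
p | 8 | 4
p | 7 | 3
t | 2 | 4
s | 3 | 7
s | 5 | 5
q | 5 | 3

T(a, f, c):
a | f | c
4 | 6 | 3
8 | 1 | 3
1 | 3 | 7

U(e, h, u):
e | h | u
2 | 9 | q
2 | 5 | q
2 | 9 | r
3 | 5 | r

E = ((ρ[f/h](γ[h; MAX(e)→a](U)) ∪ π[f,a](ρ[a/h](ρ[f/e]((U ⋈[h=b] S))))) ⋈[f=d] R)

Row counts bottom-up:
  U → 4
  γ[h; MAX(e)→a](U) → 2
  ρ[f/h](γ[h; MAX(e)→a](U)) → 2
  U → 4
  S → 6
  (U ⋈[h=b] S) → 2
  ρ[f/e]((U ⋈[h=b] S)) → 2
  ρ[a/h](ρ[f/e]((U ⋈[h=b] S))) → 2
  π[f,a](ρ[a/h](ρ[f/e]((U ⋈[h=b] S)))) → 2
  (ρ[f/h](γ[h; MAX(e)→a](U)) ∪ π[f,a](ρ[a/h](ρ[f/e]((U ⋈[h=b] S))))) → 4
  R → 4
  ((ρ[f/h](γ[h; MAX(e)→a](U)) ∪ π[f,a](ρ[a/h](ρ[f/e]((U ⋈[h=b] S))))) ⋈[f=d] R) → 2

|E| = 2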